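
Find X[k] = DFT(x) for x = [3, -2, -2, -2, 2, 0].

X[k] = Σ(n=0 to 5) x[n] · ω_6^(nk)
where ω_6 = e^(-2πi/6)

Computing each X[k]:
X[0] = -1
X[1] = 4.0000+5.1962i
X[2] = 2.0000-1.7321i
X[3] = 7
X[4] = 2.0000+1.7321i
X[5] = 4.0000-5.1962i

X = [-1, 4.0000+5.1962i, 2.0000-1.7321i, 7, 2.0000+1.7321i, 4.0000-5.1962i]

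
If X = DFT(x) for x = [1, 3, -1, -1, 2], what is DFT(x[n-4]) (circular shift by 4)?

Time shift by 4: X_shifted[k] = ω_5^(4k) · X[k]
Shifted x = [3, -1, -1, 2, 1]

DFT(x[n-4]) = [4, 2.1910+3.6655i, 3.3090-1.6776i, 3.3090+1.6776i, 2.1910-3.6655i]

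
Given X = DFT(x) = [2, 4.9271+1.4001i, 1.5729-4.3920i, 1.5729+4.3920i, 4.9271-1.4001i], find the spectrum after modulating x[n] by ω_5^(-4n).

Modulation property: DFT(ω_5^(-4n)·x[n]) = X[(k-4) mod 5], so circularly shift X by 4 positions.

X[k-4] = [4.9271+1.4001i, 1.5729-4.3920i, 1.5729+4.3920i, 4.9271-1.4001i, 2]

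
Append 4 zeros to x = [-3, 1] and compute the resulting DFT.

Original 2-point DFT: [-2, -4]
Zero-padded 6-point DFT provides frequency interpolation.

DFT_6([x, 0, ...]) = [-2, -2.5000-0.8660i, -3.5000-0.8660i, -4, -3.5000+0.8660i, -2.5000+0.8660i]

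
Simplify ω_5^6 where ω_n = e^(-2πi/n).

Since ω_5^5 = 1, powers reduce modulo 5.
6 mod 5 = 1
So ω_5^6 = ω_5^1 = e^(-2πi·1/5)

ω_5^6 = ω_5^1 = 0.3090-0.9511i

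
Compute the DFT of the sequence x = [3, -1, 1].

X[k] = Σ(n=0 to 2) x[n] · ω_3^(nk)
where ω_3 = e^(-2πi/3)

Computing each X[k]:
X[0] = 3
X[1] = 3.0000+1.7321i
X[2] = 3.0000-1.7321i

X = [3, 3.0000+1.7321i, 3.0000-1.7321i]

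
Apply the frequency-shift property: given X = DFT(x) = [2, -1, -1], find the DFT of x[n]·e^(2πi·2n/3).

Modulation property: DFT(ω_3^(-2n)·x[n]) = X[(k-2) mod 3], so circularly shift X by 2 positions.

X[k-2] = [-1, -1, 2]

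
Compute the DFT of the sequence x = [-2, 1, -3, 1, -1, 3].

X[k] = Σ(n=0 to 5) x[n] · ω_6^(nk)
where ω_6 = e^(-2πi/6)

Computing each X[k]:
X[0] = -1
X[1] = 1.0000+3.4641i
X[2] = -1
X[3] = -11
X[4] = -1
X[5] = 1.0000-3.4641i

X = [-1, 1.0000+3.4641i, -1, -11, -1, 1.0000-3.4641i]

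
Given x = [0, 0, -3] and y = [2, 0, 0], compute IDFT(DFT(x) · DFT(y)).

(x ⊛ y)[n] = Σ(m=0 to 2) x[m] · y[(n-m) mod 3]

Computing each output sample:
(x ⊛ y)[0] = 0
(x ⊛ y)[1] = 0
(x ⊛ y)[2] = -6

x ⊛ y = [0, 0, -6]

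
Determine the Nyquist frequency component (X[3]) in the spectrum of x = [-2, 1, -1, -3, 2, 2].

X[3] = Σ(n=0 to 5) x[n] · ω_6^(3n) where ω_6 = e^(-2πi/6)
= (-2)·ω_6^0 + (1)·ω_6^3 + (-1)·ω_6^6 + (-3)·ω_6^9 + (2)·ω_6^12 + (2)·ω_6^15

X[3] = -1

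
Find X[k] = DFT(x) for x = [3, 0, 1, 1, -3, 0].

X[k] = Σ(n=0 to 5) x[n] · ω_6^(nk)
where ω_6 = e^(-2πi/6)

Computing each X[k]:
X[0] = 2
X[1] = 3.0000-3.4641i
X[2] = 5.0000+3.4641i
X[3] = 0
X[4] = 5.0000-3.4641i
X[5] = 3.0000+3.4641i

X = [2, 3.0000-3.4641i, 5.0000+3.4641i, 0, 5.0000-3.4641i, 3.0000+3.4641i]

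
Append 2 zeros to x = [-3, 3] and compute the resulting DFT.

Original 2-point DFT: [0, -6]
Zero-padded 4-point DFT provides frequency interpolation.

DFT_4([x, 0, ...]) = [0, -3-3i, -6, -3+3i]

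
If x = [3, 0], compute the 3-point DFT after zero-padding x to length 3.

Original 2-point DFT: [3, 3]
Zero-padded 3-point DFT provides frequency interpolation.

DFT_3([x, 0, ...]) = [3, 3, 3]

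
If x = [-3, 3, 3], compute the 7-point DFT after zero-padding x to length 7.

Original 3-point DFT: [3, -6, -6]
Zero-padded 7-point DFT provides frequency interpolation.

DFT_7([x, 0, ...]) = [3, -1.7971-5.2703i, -6.3705-1.6231i, -3.8324+1.0438i, -3.8324-1.0438i, -6.3705+1.6231i, -1.7971+5.2703i]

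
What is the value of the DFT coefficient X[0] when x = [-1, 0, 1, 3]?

X[0] = Σ(n=0 to 3) x[n] · ω_4^0 = Σ x[n]
= (-1) + (0) + (1) + (3)

X[0] = 3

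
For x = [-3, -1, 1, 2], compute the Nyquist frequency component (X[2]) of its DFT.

X[2] = Σ(n=0 to 3) x[n] · ω_4^(2n) where ω_4 = e^(-2πi/4)
= (-3)·ω_4^0 + (-1)·ω_4^2 + (1)·ω_4^4 + (2)·ω_4^6

X[2] = -3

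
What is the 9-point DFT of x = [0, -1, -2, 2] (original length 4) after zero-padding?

Original 4-point DFT: [-1, 2+3i, -3, 2-3i]
Zero-padded 9-point DFT provides frequency interpolation.

DFT_9([x, 0, ...]) = [-1, -2.1133+0.8804i, 0.7057+3.4009i, 3.5000-0.8660i, -1.5924-2.6756i, -1.5924+2.6756i, 3.5000+0.8660i, 0.7057-3.4009i, -2.1133-0.8804i]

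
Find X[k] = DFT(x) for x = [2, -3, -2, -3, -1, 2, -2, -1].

X[k] = Σ(n=0 to 7) x[n] · ω_8^(nk)
where ω_8 = e^(-2πi/8)

Computing each X[k]:
X[0] = -8
X[1] = 0.8787+4.9497i
X[2] = 5-3i
X[3] = 5.1213+4.9497i
X[4] = 2
X[5] = 5.1213-4.9497i
X[6] = 5+3i
X[7] = 0.8787-4.9497i

X = [-8, 0.8787+4.9497i, 5-3i, 5.1213+4.9497i, 2, 5.1213-4.9497i, 5+3i, 0.8787-4.9497i]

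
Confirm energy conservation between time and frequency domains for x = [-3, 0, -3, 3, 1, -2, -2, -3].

Time domain:
Σ|x[n]|² = |-3|² + |0|² + |-3|² + |3|² + |1|² + |-2|² + |-2|² + |-3|² = 45.0000

Frequency domain:
(1/8)Σ|X[k]|² = (1/8)(|-9|² + |-6.8284-4.6569i|² + |3+2i|² + |-1.1716-6.6569i|² + |-5|² + |-1.1716+6.6569i|² + |3-2i|² + |-6.8284+4.6569i|²) = (1/8)·360.0000 = 45.0000

Both sides agree, confirming Parseval's theorem.

Σ|x[n]|² = (1/N)Σ|X[k]|² = 45.0000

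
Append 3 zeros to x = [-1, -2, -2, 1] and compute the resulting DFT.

Original 4-point DFT: [-4, 1+3i, -2, 1-3i]
Zero-padded 7-point DFT provides frequency interpolation.

DFT_7([x, 0, ...]) = [-4, -2.7029+3.0796i, 1.8705+1.8639i, -0.6676-1.6708i, -0.6676+1.6708i, 1.8705-1.8639i, -2.7029-3.0796i]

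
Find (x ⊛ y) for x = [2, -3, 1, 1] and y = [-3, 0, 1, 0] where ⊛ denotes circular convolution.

(x ⊛ y)[n] = Σ(m=0 to 3) x[m] · y[(n-m) mod 4]

Computing each output sample:
(x ⊛ y)[0] = -5
(x ⊛ y)[1] = 10
(x ⊛ y)[2] = -1
(x ⊛ y)[3] = -6

x ⊛ y = [-5, 10, -1, -6]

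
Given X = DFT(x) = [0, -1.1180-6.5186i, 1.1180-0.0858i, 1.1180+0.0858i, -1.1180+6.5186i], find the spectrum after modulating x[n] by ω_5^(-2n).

Modulation property: DFT(ω_5^(-2n)·x[n]) = X[(k-2) mod 5], so circularly shift X by 2 positions.

X[k-2] = [1.1180+0.0858i, -1.1180+6.5186i, 0, -1.1180-6.5186i, 1.1180-0.0858i]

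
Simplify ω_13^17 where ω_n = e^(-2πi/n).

Since ω_13^13 = 1, powers reduce modulo 13.
17 mod 13 = 4
So ω_13^17 = ω_13^4 = e^(-2πi·4/13)

ω_13^17 = ω_13^4 = -0.3546-0.9350i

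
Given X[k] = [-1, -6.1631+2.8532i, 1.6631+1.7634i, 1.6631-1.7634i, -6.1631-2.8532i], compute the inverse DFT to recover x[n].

x[n] = (1/5) Σ(k=0 to 4) X[k] · e^(2πikn/5)

Computing each x[n]:
x[0] = -2
x[1] = -3
x[2] = 2
x[3] = 2
x[4] = 0

x = [-2, -3, 2, 2, 0]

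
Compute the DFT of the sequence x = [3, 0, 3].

X[k] = Σ(n=0 to 2) x[n] · ω_3^(nk)
where ω_3 = e^(-2πi/3)

Computing each X[k]:
X[0] = 6
X[1] = 1.5000+2.5981i
X[2] = 1.5000-2.5981i

X = [6, 1.5000+2.5981i, 1.5000-2.5981i]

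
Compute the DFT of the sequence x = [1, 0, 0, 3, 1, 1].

X[k] = Σ(n=0 to 5) x[n] · ω_6^(nk)
where ω_6 = e^(-2πi/6)

Computing each X[k]:
X[0] = 6
X[1] = -2.0000+1.7321i
X[2] = 3
X[3] = -2
X[4] = 3
X[5] = -2.0000-1.7321i

X = [6, -2.0000+1.7321i, 3, -2, 3, -2.0000-1.7321i]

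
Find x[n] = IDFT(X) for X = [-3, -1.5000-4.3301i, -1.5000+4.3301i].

x[n] = (1/3) Σ(k=0 to 2) X[k] · e^(2πikn/3)

Computing each x[n]:
x[0] = -2
x[1] = 2
x[2] = -3

x = [-2, 2, -3]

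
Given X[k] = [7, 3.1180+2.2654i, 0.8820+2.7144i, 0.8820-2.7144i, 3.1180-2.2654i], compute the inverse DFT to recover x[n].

x[n] = (1/5) Σ(k=0 to 4) X[k] · e^(2πikn/5)

Computing each x[n]:
x[0] = 3
x[1] = 0
x[2] = 1
x[3] = 0
x[4] = 3

x = [3, 0, 1, 0, 3]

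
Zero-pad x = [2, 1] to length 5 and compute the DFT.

Original 2-point DFT: [3, 1]
Zero-padded 5-point DFT provides frequency interpolation.

DFT_5([x, 0, ...]) = [3, 2.3090-0.9511i, 1.1910-0.5878i, 1.1910+0.5878i, 2.3090+0.9511i]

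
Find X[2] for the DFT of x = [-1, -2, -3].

X[2] = Σ(n=0 to 2) x[n] · ω_3^(2n) where ω_3 = e^(-2πi/3)
= (-1)·ω_3^0 + (-2)·ω_3^2 + (-3)·ω_3^4

X[2] = 1.5000+0.8660i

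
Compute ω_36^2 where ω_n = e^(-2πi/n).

ω_36^2 = e^(-2πi·2/36)
= cos(-2π·2/36) + i·sin(-2π·2/36)
= cos(-4π/36) + i·sin(-4π/36)

ω_36^2 = cos(-4π/36) + i·sin(-4π/36) = 0.9397-0.3420i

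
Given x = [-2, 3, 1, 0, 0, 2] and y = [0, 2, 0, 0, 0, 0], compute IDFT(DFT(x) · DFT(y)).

(x ⊛ y)[n] = Σ(m=0 to 5) x[m] · y[(n-m) mod 6]

Computing each output sample:
(x ⊛ y)[0] = 4
(x ⊛ y)[1] = -4
(x ⊛ y)[2] = 6
(x ⊛ y)[3] = 2
(x ⊛ y)[4] = 0
(x ⊛ y)[5] = 0

x ⊛ y = [4, -4, 6, 2, 0, 0]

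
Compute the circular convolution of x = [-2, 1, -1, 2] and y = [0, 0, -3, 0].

(x ⊛ y)[n] = Σ(m=0 to 3) x[m] · y[(n-m) mod 4]

Computing each output sample:
(x ⊛ y)[0] = 3
(x ⊛ y)[1] = -6
(x ⊛ y)[2] = 6
(x ⊛ y)[3] = -3

x ⊛ y = [3, -6, 6, -3]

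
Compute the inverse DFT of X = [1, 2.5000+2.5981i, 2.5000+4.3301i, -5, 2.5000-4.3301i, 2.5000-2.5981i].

x[n] = (1/6) Σ(k=0 to 5) X[k] · e^(2πikn/6)

Computing each x[n]:
x[0] = 1
x[1] = -1
x[2] = -1
x[3] = 1
x[4] = -2
x[5] = 3

x = [1, -1, -1, 1, -2, 3]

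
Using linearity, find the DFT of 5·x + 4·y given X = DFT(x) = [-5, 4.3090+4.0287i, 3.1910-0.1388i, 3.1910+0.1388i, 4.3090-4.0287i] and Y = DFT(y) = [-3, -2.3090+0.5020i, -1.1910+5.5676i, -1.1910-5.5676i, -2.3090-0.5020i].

By linearity: DFT(5x + 4y) = 5·DFT(x) + 4·DFT(y)
= 5·[-5, 4.3090+4.0287i, 3.1910-0.1388i, 3.1910+0.1388i, 4.3090-4.0287i] + 4·[-3, -2.3090+0.5020i, -1.1910+5.5676i, -1.1910-5.5676i, -2.3090-0.5020i]

Computing element-wise:
Z[0] = 5·(-5) + 4·(-3) = -37
Z[1] = 5·(4.3090+4.0287i) + 4·(-2.3090+0.5020i) = 12.3090+22.1515i
Z[2] = 5·(3.1910-0.1388i) + 4·(-1.1910+5.5676i) = 11.1910+21.5764i
Z[3] = 5·(3.1910+0.1388i) + 4·(-1.1910-5.5676i) = 11.1910-21.5764i
Z[4] = 5·(4.3090-4.0287i) + 4·(-2.3090-0.5020i) = 12.3090-22.1515i

DFT(5x + 4y) = 5·X + 4·Y = [-37, 12.3090+22.1515i, 11.1910+21.5764i, 11.1910-21.5764i, 12.3090-22.1515i]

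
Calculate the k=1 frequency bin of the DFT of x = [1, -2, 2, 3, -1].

X[1] = Σ(n=0 to 4) x[n] · ω_5^(1n) where ω_5 = e^(-2πi/5)
= (1)·ω_5^0 + (-2)·ω_5^1 + (2)·ω_5^2 + (3)·ω_5^3 + (-1)·ω_5^4

X[1] = -3.9721+1.5388i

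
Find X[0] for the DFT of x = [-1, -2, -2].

X[0] = Σ(n=0 to 2) x[n] · ω_3^0 = Σ x[n]
= (-1) + (-2) + (-2)

X[0] = -5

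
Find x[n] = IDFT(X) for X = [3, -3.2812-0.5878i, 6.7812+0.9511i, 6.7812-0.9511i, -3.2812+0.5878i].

x[n] = (1/5) Σ(k=0 to 4) X[k] · e^(2πikn/5)

Computing each x[n]:
x[0] = 2
x[1] = -2
x[2] = 3
x[3] = 2
x[4] = -2

x = [2, -2, 3, 2, -2]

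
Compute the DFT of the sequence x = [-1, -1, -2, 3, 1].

X[k] = Σ(n=0 to 4) x[n] · ω_5^(nk)
where ω_5 = e^(-2πi/5)

Computing each X[k]:
X[0] = 0
X[1] = -1.8090+4.8410i
X[2] = -0.6910-3.5797i
X[3] = -0.6910+3.5797i
X[4] = -1.8090-4.8410i

X = [0, -1.8090+4.8410i, -0.6910-3.5797i, -0.6910+3.5797i, -1.8090-4.8410i]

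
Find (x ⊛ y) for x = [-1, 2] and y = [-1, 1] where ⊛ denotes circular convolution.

(x ⊛ y)[n] = Σ(m=0 to 1) x[m] · y[(n-m) mod 2]

Computing each output sample:
(x ⊛ y)[0] = 3
(x ⊛ y)[1] = -3

x ⊛ y = [3, -3]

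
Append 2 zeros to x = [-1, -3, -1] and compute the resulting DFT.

Original 3-point DFT: [-5, 1.0000+1.7321i, 1.0000-1.7321i]
Zero-padded 5-point DFT provides frequency interpolation.

DFT_5([x, 0, ...]) = [-5, -1.1180+3.4410i, 1.1180+0.8123i, 1.1180-0.8123i, -1.1180-3.4410i]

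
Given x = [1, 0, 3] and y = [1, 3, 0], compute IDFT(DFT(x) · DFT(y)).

(x ⊛ y)[n] = Σ(m=0 to 2) x[m] · y[(n-m) mod 3]

Computing each output sample:
(x ⊛ y)[0] = 10
(x ⊛ y)[1] = 3
(x ⊛ y)[2] = 3

x ⊛ y = [10, 3, 3]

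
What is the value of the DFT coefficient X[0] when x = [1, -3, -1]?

X[0] = Σ(n=0 to 2) x[n] · ω_3^0 = Σ x[n]
= (1) + (-3) + (-1)

X[0] = -3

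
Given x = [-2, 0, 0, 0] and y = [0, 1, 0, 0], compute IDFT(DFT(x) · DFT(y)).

(x ⊛ y)[n] = Σ(m=0 to 3) x[m] · y[(n-m) mod 4]

Computing each output sample:
(x ⊛ y)[0] = 0
(x ⊛ y)[1] = -2
(x ⊛ y)[2] = 0
(x ⊛ y)[3] = 0

x ⊛ y = [0, -2, 0, 0]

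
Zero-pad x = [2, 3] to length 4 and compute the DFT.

Original 2-point DFT: [5, -1]
Zero-padded 4-point DFT provides frequency interpolation.

DFT_4([x, 0, ...]) = [5, 2-3i, -1, 2+3i]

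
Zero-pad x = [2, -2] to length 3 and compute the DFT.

Original 2-point DFT: [0, 4]
Zero-padded 3-point DFT provides frequency interpolation.

DFT_3([x, 0, ...]) = [0, 3.0000+1.7321i, 3.0000-1.7321i]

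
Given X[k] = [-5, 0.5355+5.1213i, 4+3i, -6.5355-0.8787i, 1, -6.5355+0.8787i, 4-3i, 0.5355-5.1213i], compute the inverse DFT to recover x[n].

x[n] = (1/8) Σ(k=0 to 7) X[k] · e^(2πikn/8)

Computing each x[n]:
x[0] = -1
x[1] = -1
x[2] = -3
x[3] = -2
x[4] = 2
x[5] = -2
x[6] = 0
x[7] = 2

x = [-1, -1, -3, -2, 2, -2, 0, 2]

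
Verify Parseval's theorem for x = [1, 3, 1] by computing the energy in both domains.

Time domain:
Σ|x[n]|² = |1|² + |3|² + |1|² = 11.0000

Frequency domain:
(1/3)Σ|X[k]|² = (1/3)(|5|² + |-1.0000-1.7321i|² + |-1.0000+1.7321i|²) = (1/3)·33.0000 = 11.0000

Both sides agree, confirming Parseval's theorem.

Σ|x[n]|² = (1/N)Σ|X[k]|² = 11.0000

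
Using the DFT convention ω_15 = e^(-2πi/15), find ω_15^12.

ω_15^12 = e^(-2πi·12/15)
= cos(-2π·12/15) + i·sin(-2π·12/15)
= cos(-24π/15) + i·sin(-24π/15)

ω_15^12 = cos(-24π/15) + i·sin(-24π/15) = 0.3090+0.9511i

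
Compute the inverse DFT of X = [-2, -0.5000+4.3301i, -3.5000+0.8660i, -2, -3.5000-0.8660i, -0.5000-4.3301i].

x[n] = (1/6) Σ(k=0 to 5) X[k] · e^(2πikn/6)

Computing each x[n]:
x[0] = -2
x[1] = -1
x[2] = -1
x[3] = -1
x[4] = 1
x[5] = 2

x = [-2, -1, -1, -1, 1, 2]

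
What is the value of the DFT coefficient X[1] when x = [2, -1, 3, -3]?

X[1] = Σ(n=0 to 3) x[n] · ω_4^(1n) where ω_4 = e^(-2πi/4)
= (2)·ω_4^0 + (-1)·ω_4^1 + (3)·ω_4^2 + (-3)·ω_4^3

X[1] = -1-2i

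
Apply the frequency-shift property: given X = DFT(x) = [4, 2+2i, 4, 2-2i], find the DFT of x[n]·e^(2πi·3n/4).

Modulation property: DFT(ω_4^(-3n)·x[n]) = X[(k-3) mod 4], so circularly shift X by 3 positions.

X[k-3] = [2+2i, 4, 2-2i, 4]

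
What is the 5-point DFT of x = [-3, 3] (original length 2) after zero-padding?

Original 2-point DFT: [0, -6]
Zero-padded 5-point DFT provides frequency interpolation.

DFT_5([x, 0, ...]) = [0, -2.0729-2.8532i, -5.4271-1.7634i, -5.4271+1.7634i, -2.0729+2.8532i]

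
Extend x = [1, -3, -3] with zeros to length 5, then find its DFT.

Original 3-point DFT: [-5, 4, 4]
Zero-padded 5-point DFT provides frequency interpolation.

DFT_5([x, 0, ...]) = [-5, 2.5000+4.6165i, 2.5000-1.0898i, 2.5000+1.0898i, 2.5000-4.6165i]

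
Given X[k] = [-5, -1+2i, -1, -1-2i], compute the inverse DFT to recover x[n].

x[n] = (1/4) Σ(k=0 to 3) X[k] · e^(2πikn/4)

Computing each x[n]:
x[0] = -2
x[1] = -2
x[2] = -1
x[3] = 0

x = [-2, -2, -1, 0]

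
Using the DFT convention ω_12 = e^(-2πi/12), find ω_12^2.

ω_12^2 = e^(-2πi·2/12)
= cos(-2π·2/12) + i·sin(-2π·2/12)
= cos(-4π/12) + i·sin(-4π/12)

ω_12^2 = cos(-4π/12) + i·sin(-4π/12) = 0.5000-0.8660i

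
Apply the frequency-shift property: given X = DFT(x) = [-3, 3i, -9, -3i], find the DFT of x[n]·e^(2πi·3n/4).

Modulation property: DFT(ω_4^(-3n)·x[n]) = X[(k-3) mod 4], so circularly shift X by 3 positions.

X[k-3] = [3i, -9, -3i, -3]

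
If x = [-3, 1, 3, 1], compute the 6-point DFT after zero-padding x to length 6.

Original 4-point DFT: [2, -6, -2, -6]
Zero-padded 6-point DFT provides frequency interpolation.

DFT_6([x, 0, ...]) = [2, -5.0000-3.4641i, -4.0000+1.7321i, -2, -4.0000-1.7321i, -5.0000+3.4641i]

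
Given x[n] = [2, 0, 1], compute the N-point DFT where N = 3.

X[k] = Σ(n=0 to 2) x[n] · ω_3^(nk)
where ω_3 = e^(-2πi/3)

Computing each X[k]:
X[0] = 3
X[1] = 1.5000+0.8660i
X[2] = 1.5000-0.8660i

X = [3, 1.5000+0.8660i, 1.5000-0.8660i]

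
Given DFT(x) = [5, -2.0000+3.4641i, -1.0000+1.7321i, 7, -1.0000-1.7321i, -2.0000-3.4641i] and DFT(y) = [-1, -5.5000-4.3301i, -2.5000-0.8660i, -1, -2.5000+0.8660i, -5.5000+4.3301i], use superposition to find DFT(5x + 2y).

By linearity: DFT(5x + 2y) = 5·DFT(x) + 2·DFT(y)
= 5·[5, -2.0000+3.4641i, -1.0000+1.7321i, 7, -1.0000-1.7321i, -2.0000-3.4641i] + 2·[-1, -5.5000-4.3301i, -2.5000-0.8660i, -1, -2.5000+0.8660i, -5.5000+4.3301i]

Computing element-wise:
Z[0] = 5·(5) + 2·(-1) = 23
Z[1] = 5·(-2.0000+3.4641i) + 2·(-5.5000-4.3301i) = -21.0000+8.6603i
Z[2] = 5·(-1.0000+1.7321i) + 2·(-2.5000-0.8660i) = -10.0000+6.9285i
Z[3] = 5·(7) + 2·(-1) = 33
Z[4] = 5·(-1.0000-1.7321i) + 2·(-2.5000+0.8660i) = -10.0000-6.9285i
Z[5] = 5·(-2.0000-3.4641i) + 2·(-5.5000+4.3301i) = -21.0000-8.6603i

DFT(5x + 2y) = 5·X + 2·Y = [23, -21.0000+8.6603i, -10.0000+6.9285i, 33, -10.0000-6.9285i, -21.0000-8.6603i]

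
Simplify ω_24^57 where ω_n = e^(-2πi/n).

Since ω_24^24 = 1, powers reduce modulo 24.
57 mod 24 = 9
So ω_24^57 = ω_24^9 = e^(-2πi·9/24)

ω_24^57 = ω_24^9 = -0.7071-0.7071i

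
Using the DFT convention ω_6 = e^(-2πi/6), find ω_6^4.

ω_6^4 = e^(-2πi·4/6)
= cos(-2π·4/6) + i·sin(-2π·4/6)
= cos(-8π/6) + i·sin(-8π/6)

ω_6^4 = cos(-8π/6) + i·sin(-8π/6) = -0.5000+0.8660i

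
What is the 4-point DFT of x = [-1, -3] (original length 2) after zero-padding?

Original 2-point DFT: [-4, 2]
Zero-padded 4-point DFT provides frequency interpolation.

DFT_4([x, 0, ...]) = [-4, -1+3i, 2, -1-3i]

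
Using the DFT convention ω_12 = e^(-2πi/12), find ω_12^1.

ω_12^1 = e^(-2πi·1/12)
= cos(-2π·1/12) + i·sin(-2π·1/12)
= cos(-2π/12) + i·sin(-2π/12)

ω_12^1 = cos(-2π/12) + i·sin(-2π/12) = 0.8660-0.5000i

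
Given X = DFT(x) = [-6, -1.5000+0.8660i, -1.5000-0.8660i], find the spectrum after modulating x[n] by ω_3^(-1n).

Modulation property: DFT(ω_3^(-1n)·x[n]) = X[(k-1) mod 3], so circularly shift X by 1 positions.

X[k-1] = [-1.5000-0.8660i, -6, -1.5000+0.8660i]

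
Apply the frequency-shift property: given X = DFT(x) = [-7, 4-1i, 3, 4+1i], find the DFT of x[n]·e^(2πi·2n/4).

Modulation property: DFT(ω_4^(-2n)·x[n]) = X[(k-2) mod 4], so circularly shift X by 2 positions.

X[k-2] = [3, 4+1i, -7, 4-1i]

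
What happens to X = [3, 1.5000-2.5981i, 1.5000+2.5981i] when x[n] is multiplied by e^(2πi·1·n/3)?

Modulation property: DFT(ω_3^(-1n)·x[n]) = X[(k-1) mod 3], so circularly shift X by 1 positions.

X[k-1] = [1.5000+2.5981i, 3, 1.5000-2.5981i]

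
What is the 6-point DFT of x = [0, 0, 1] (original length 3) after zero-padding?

Original 3-point DFT: [1, -0.5000+0.8660i, -0.5000-0.8660i]
Zero-padded 6-point DFT provides frequency interpolation.

DFT_6([x, 0, ...]) = [1, -0.5000-0.8660i, -0.5000+0.8660i, 1, -0.5000-0.8660i, -0.5000+0.8660i]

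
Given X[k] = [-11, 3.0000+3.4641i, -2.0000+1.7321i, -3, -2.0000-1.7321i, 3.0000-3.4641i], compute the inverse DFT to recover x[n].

x[n] = (1/6) Σ(k=0 to 5) X[k] · e^(2πikn/6)

Computing each x[n]:
x[0] = -2
x[1] = -2
x[2] = -3
x[3] = -3
x[4] = -2
x[5] = 1

x = [-2, -2, -3, -3, -2, 1]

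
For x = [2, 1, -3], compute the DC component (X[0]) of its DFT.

X[0] = Σ(n=0 to 2) x[n] · ω_3^0 = Σ x[n]
= (2) + (1) + (-3)

X[0] = 0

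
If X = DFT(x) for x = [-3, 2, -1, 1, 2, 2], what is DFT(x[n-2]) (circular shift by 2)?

Time shift by 2: X_shifted[k] = ω_6^(2k) · X[k]
Shifted x = [2, 2, -3, 2, -1, 1]

DFT(x[n-2]) = [3, 3.5000+0.8660i, 4.5000-2.5981i, -7, 4.5000+2.5981i, 3.5000-0.8660i]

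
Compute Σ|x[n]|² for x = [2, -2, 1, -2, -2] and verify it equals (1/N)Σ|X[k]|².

Time domain:
Σ|x[n]|² = |2|² + |-2|² + |1|² + |-2|² + |-2|² = 17.0000

Frequency domain:
(1/5)Σ|X[k]|² = (1/5)(|-3|² + |1.5729-1.7634i|² + |4.9271+2.8532i|² + |4.9271-2.8532i|² + |1.5729+1.7634i|²) = (1/5)·85.0000 = 17.0000

Both sides agree, confirming Parseval's theorem.

Σ|x[n]|² = (1/N)Σ|X[k]|² = 17.0000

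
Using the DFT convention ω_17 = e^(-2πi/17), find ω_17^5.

ω_17^5 = e^(-2πi·5/17)
= cos(-2π·5/17) + i·sin(-2π·5/17)
= cos(-10π/17) + i·sin(-10π/17)

ω_17^5 = cos(-10π/17) + i·sin(-10π/17) = -0.2737-0.9618i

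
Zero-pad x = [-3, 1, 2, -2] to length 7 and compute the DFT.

Original 4-point DFT: [-2, -5-3i, 0, -5+3i]
Zero-padded 7-point DFT provides frequency interpolation.

DFT_7([x, 0, ...]) = [-2, -1.0196-1.8639i, -6.2714-1.6708i, -2.2089+3.0796i, -2.2089-3.0796i, -6.2714+1.6708i, -1.0196+1.8639i]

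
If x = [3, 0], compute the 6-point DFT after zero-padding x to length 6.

Original 2-point DFT: [3, 3]
Zero-padded 6-point DFT provides frequency interpolation.

DFT_6([x, 0, ...]) = [3, 3, 3, 3, 3, 3]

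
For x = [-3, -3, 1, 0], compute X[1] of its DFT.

X[1] = Σ(n=0 to 3) x[n] · ω_4^(1n) where ω_4 = e^(-2πi/4)
= (-3)·ω_4^0 + (-3)·ω_4^1 + (1)·ω_4^2 + (0)·ω_4^3

X[1] = -4+3i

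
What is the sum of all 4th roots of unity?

Sum of all nth roots of unity equals 0 for n > 1 (geometric series with r ≠ 1).

0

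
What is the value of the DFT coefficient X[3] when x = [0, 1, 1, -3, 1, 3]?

X[3] = Σ(n=0 to 5) x[n] · ω_6^(3n) where ω_6 = e^(-2πi/6)
= (0)·ω_6^0 + (1)·ω_6^3 + (1)·ω_6^6 + (-3)·ω_6^9 + (1)·ω_6^12 + (3)·ω_6^15

X[3] = 1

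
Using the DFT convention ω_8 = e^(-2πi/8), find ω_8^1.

ω_8^1 = e^(-2πi·1/8)
= cos(-2π·1/8) + i·sin(-2π·1/8)
= cos(-2π/8) + i·sin(-2π/8)

ω_8^1 = cos(-2π/8) + i·sin(-2π/8) = 0.7071-0.7071i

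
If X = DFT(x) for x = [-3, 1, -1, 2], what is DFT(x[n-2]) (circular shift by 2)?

Time shift by 2: X_shifted[k] = ω_4^(2k) · X[k]
Shifted x = [-1, 2, -3, 1]

DFT(x[n-2]) = [-1, 2-1i, -7, 2+1i]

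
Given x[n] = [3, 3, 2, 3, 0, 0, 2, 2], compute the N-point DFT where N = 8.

X[k] = Σ(n=0 to 7) x[n] · ω_8^(nk)
where ω_8 = e^(-2πi/8)

Computing each X[k]:
X[0] = 15
X[1] = 4.4142-2.8284i
X[2] = -1+2i
X[3] = 1.5858-2.8284i
X[4] = -1
X[5] = 1.5858+2.8284i
X[6] = -1-2i
X[7] = 4.4142+2.8284i

X = [15, 4.4142-2.8284i, -1+2i, 1.5858-2.8284i, -1, 1.5858+2.8284i, -1-2i, 4.4142+2.8284i]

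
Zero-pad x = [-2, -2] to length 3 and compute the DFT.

Original 2-point DFT: [-4, 0]
Zero-padded 3-point DFT provides frequency interpolation.

DFT_3([x, 0, ...]) = [-4, -1.0000+1.7321i, -1.0000-1.7321i]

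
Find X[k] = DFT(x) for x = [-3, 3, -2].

X[k] = Σ(n=0 to 2) x[n] · ω_3^(nk)
where ω_3 = e^(-2πi/3)

Computing each X[k]:
X[0] = -2
X[1] = -3.5000-4.3301i
X[2] = -3.5000+4.3301i

X = [-2, -3.5000-4.3301i, -3.5000+4.3301i]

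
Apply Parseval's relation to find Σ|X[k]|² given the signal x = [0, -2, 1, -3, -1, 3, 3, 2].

Parseval: Σ|x[n]|² = (1/N)Σ|X[k]|², so Σ|X[k]|² = N·Σ|x[n]|² = 8·37.0000

Σ|X[k]|² = N·Σ|x[n]|² = 8·37.0000 = 296.0000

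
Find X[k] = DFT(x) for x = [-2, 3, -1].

X[k] = Σ(n=0 to 2) x[n] · ω_3^(nk)
where ω_3 = e^(-2πi/3)

Computing each X[k]:
X[0] = 0
X[1] = -3.0000-3.4641i
X[2] = -3.0000+3.4641i

X = [0, -3.0000-3.4641i, -3.0000+3.4641i]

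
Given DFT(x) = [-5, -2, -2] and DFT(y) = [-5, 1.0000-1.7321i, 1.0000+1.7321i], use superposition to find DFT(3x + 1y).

By linearity: DFT(3x + 1y) = 3·DFT(x) + 1·DFT(y)
= 3·[-5, -2, -2] + 1·[-5, 1.0000-1.7321i, 1.0000+1.7321i]

Computing element-wise:
Z[0] = 3·(-5) + 1·(-5) = -20
Z[1] = 3·(-2) + 1·(1.0000-1.7321i) = -5.0000-1.7321i
Z[2] = 3·(-2) + 1·(1.0000+1.7321i) = -5.0000+1.7321i

DFT(3x + 1y) = 3·X + 1·Y = [-20, -5.0000-1.7321i, -5.0000+1.7321i]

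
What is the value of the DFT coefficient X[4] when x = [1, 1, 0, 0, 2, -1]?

X[4] = Σ(n=0 to 5) x[n] · ω_6^(4n) where ω_6 = e^(-2πi/6)
= (1)·ω_6^0 + (1)·ω_6^4 + (0)·ω_6^8 + (0)·ω_6^12 + (2)·ω_6^16 + (-1)·ω_6^20

X[4] = 3.4641i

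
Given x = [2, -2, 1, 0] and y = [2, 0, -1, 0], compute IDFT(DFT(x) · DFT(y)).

(x ⊛ y)[n] = Σ(m=0 to 3) x[m] · y[(n-m) mod 4]

Computing each output sample:
(x ⊛ y)[0] = 3
(x ⊛ y)[1] = -4
(x ⊛ y)[2] = 0
(x ⊛ y)[3] = 2

x ⊛ y = [3, -4, 0, 2]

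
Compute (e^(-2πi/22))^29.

Since ω_22^22 = 1, powers reduce modulo 22.
29 mod 22 = 7
So ω_22^29 = ω_22^7 = e^(-2πi·7/22)

ω_22^29 = ω_22^7 = -0.4154-0.9096i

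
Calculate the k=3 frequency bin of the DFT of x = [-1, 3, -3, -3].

X[3] = Σ(n=0 to 3) x[n] · ω_4^(3n) where ω_4 = e^(-2πi/4)
= (-1)·ω_4^0 + (3)·ω_4^3 + (-3)·ω_4^6 + (-3)·ω_4^9

X[3] = 2+6i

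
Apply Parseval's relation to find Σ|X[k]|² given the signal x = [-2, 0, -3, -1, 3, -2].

Parseval: Σ|x[n]|² = (1/N)Σ|X[k]|², so Σ|X[k]|² = N·Σ|x[n]|² = 6·27.0000

Σ|X[k]|² = N·Σ|x[n]|² = 6·27.0000 = 162.0000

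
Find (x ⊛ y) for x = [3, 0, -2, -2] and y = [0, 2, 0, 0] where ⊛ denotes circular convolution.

(x ⊛ y)[n] = Σ(m=0 to 3) x[m] · y[(n-m) mod 4]

Computing each output sample:
(x ⊛ y)[0] = -4
(x ⊛ y)[1] = 6
(x ⊛ y)[2] = 0
(x ⊛ y)[3] = -4

x ⊛ y = [-4, 6, 0, -4]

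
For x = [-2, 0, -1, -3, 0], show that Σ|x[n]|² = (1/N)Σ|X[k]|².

Time domain:
Σ|x[n]|² = |-2|² + |0|² + |-1|² + |-3|² + |0|² = 14.0000

Frequency domain:
(1/5)Σ|X[k]|² = (1/5)(|-6|² + |1.2361-1.1756i|² + |-3.2361+1.9021i|² + |-3.2361-1.9021i|² + |1.2361+1.1756i|²) = (1/5)·70.0000 = 14.0000

Both sides agree, confirming Parseval's theorem.

Σ|x[n]|² = (1/N)Σ|X[k]|² = 14.0000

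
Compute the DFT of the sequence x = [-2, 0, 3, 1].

X[k] = Σ(n=0 to 3) x[n] · ω_4^(nk)
where ω_4 = e^(-2πi/4)

Computing each X[k]:
X[0] = 2
X[1] = -5+1i
X[2] = 0
X[3] = -5-1i

X = [2, -5+1i, 0, -5-1i]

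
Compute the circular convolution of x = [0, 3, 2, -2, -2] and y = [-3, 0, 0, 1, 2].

(x ⊛ y)[n] = Σ(m=0 to 4) x[m] · y[(n-m) mod 5]

Computing each output sample:
(x ⊛ y)[0] = 8
(x ⊛ y)[1] = -7
(x ⊛ y)[2] = -12
(x ⊛ y)[3] = 2
(x ⊛ y)[4] = 9

x ⊛ y = [8, -7, -12, 2, 9]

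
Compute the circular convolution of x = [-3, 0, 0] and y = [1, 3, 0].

(x ⊛ y)[n] = Σ(m=0 to 2) x[m] · y[(n-m) mod 3]

Computing each output sample:
(x ⊛ y)[0] = -3
(x ⊛ y)[1] = -9
(x ⊛ y)[2] = 0

x ⊛ y = [-3, -9, 0]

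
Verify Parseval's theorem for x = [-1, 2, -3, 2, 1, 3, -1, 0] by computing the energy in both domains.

Time domain:
Σ|x[n]|² = |-1|² + |2|² + |-3|² + |2|² + |1|² + |3|² + |-1|² + |0|² = 29.0000

Frequency domain:
(1/8)Σ|X[k]|² = (1/8)(|3|² + |-4.1213+1.2929i|² + |4-3i|² + |0.1213-2.7071i|² + |-11|² + |0.1213+2.7071i|² + |4+3i|² + |-4.1213-1.2929i|²) = (1/8)·232.0000 = 29.0000

Both sides agree, confirming Parseval's theorem.

Σ|x[n]|² = (1/N)Σ|X[k]|² = 29.0000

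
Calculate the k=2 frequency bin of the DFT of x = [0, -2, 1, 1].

X[2] = Σ(n=0 to 3) x[n] · ω_4^(2n) where ω_4 = e^(-2πi/4)
= (0)·ω_4^0 + (-2)·ω_4^2 + (1)·ω_4^4 + (1)·ω_4^6

X[2] = 2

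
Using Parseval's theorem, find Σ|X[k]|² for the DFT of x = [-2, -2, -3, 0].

Parseval: Σ|x[n]|² = (1/N)Σ|X[k]|², so Σ|X[k]|² = N·Σ|x[n]|² = 4·17.0000

Σ|X[k]|² = N·Σ|x[n]|² = 4·17.0000 = 68.0000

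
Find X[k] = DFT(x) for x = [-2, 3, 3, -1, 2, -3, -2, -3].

X[k] = Σ(n=0 to 7) x[n] · ω_8^(nk)
where ω_8 = e^(-2πi/8)

Computing each X[k]:
X[0] = -3
X[1] = -1.1716-10.6569i
X[2] = -1-4i
X[3] = -6.8284-0.6569i
X[4] = 5
X[5] = -6.8284+0.6569i
X[6] = -1+4i
X[7] = -1.1716+10.6569i

X = [-3, -1.1716-10.6569i, -1-4i, -6.8284-0.6569i, 5, -6.8284+0.6569i, -1+4i, -1.1716+10.6569i]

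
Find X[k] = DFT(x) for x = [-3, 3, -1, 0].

X[k] = Σ(n=0 to 3) x[n] · ω_4^(nk)
where ω_4 = e^(-2πi/4)

Computing each X[k]:
X[0] = -1
X[1] = -2-3i
X[2] = -7
X[3] = -2+3i

X = [-1, -2-3i, -7, -2+3i]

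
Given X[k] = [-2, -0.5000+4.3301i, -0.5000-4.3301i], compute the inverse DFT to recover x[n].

x[n] = (1/3) Σ(k=0 to 2) X[k] · e^(2πikn/3)

Computing each x[n]:
x[0] = -1
x[1] = -3
x[2] = 2

x = [-1, -3, 2]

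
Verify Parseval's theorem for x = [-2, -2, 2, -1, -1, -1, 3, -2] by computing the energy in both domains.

Time domain:
Σ|x[n]|² = |-2|² + |-2|² + |2|² + |-1|² + |-1|² + |-1|² + |3|² + |-2|² = 28.0000

Frequency domain:
(1/8)Σ|X[k]|² = (1/8)(|-4|² + |-2.4142+1.0000i|² + |-8|² + |0.4142-1.0000i|² + |8|² + |0.4142+1.0000i|² + |-8|² + |-2.4142-1.0000i|²) = (1/8)·224.0000 = 28.0000

Both sides agree, confirming Parseval's theorem.

Σ|x[n]|² = (1/N)Σ|X[k]|² = 28.0000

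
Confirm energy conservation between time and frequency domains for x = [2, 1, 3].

Time domain:
Σ|x[n]|² = |2|² + |1|² + |3|² = 14.0000

Frequency domain:
(1/3)Σ|X[k]|² = (1/3)(|6|² + |1.7321i|² + |-1.7321i|²) = (1/3)·42.0000 = 14.0000

Both sides agree, confirming Parseval's theorem.

Σ|x[n]|² = (1/N)Σ|X[k]|² = 14.0000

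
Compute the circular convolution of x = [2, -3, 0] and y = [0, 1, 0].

(x ⊛ y)[n] = Σ(m=0 to 2) x[m] · y[(n-m) mod 3]

Computing each output sample:
(x ⊛ y)[0] = 0
(x ⊛ y)[1] = 2
(x ⊛ y)[2] = -3

x ⊛ y = [0, 2, -3]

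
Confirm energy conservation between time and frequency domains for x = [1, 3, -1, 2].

Time domain:
Σ|x[n]|² = |1|² + |3|² + |-1|² + |2|² = 15.0000

Frequency domain:
(1/4)Σ|X[k]|² = (1/4)(|5|² + |2-1i|² + |-5|² + |2+1i|²) = (1/4)·60.0000 = 15.0000

Both sides agree, confirming Parseval's theorem.

Σ|x[n]|² = (1/N)Σ|X[k]|² = 15.0000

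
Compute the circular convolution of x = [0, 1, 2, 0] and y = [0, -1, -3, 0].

(x ⊛ y)[n] = Σ(m=0 to 3) x[m] · y[(n-m) mod 4]

Computing each output sample:
(x ⊛ y)[0] = -6
(x ⊛ y)[1] = 0
(x ⊛ y)[2] = -1
(x ⊛ y)[3] = -5

x ⊛ y = [-6, 0, -1, -5]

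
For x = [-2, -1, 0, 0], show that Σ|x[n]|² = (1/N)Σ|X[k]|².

Time domain:
Σ|x[n]|² = |-2|² + |-1|² + |0|² + |0|² = 5.0000

Frequency domain:
(1/4)Σ|X[k]|² = (1/4)(|-3|² + |-2+1i|² + |-1|² + |-2-1i|²) = (1/4)·20.0000 = 5.0000

Both sides agree, confirming Parseval's theorem.

Σ|x[n]|² = (1/N)Σ|X[k]|² = 5.0000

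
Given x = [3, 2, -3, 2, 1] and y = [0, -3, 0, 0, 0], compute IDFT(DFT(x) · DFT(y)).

(x ⊛ y)[n] = Σ(m=0 to 4) x[m] · y[(n-m) mod 5]

Computing each output sample:
(x ⊛ y)[0] = -3
(x ⊛ y)[1] = -9
(x ⊛ y)[2] = -6
(x ⊛ y)[3] = 9
(x ⊛ y)[4] = -6

x ⊛ y = [-3, -9, -6, 9, -6]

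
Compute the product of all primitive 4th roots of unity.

The primitive 4th roots of unity are ω_4^k for k coprime to 4: k ∈ {1, 3}
Their product equals the constant term of the cyclotomic polynomial Φ_4(x) up to sign.
For n ≥ 3, the product of all primitive nth roots of unity is 1. (For n=1 it is 1; for n=2 it is -1.)

1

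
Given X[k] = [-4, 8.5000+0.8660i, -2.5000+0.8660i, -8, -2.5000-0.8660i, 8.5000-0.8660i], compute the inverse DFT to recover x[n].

x[n] = (1/6) Σ(k=0 to 5) X[k] · e^(2πikn/6)

Computing each x[n]:
x[0] = 0
x[1] = 2
x[2] = -3
x[3] = -3
x[4] = -3
x[5] = 3

x = [0, 2, -3, -3, -3, 3]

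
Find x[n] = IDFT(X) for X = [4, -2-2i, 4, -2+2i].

x[n] = (1/4) Σ(k=0 to 3) X[k] · e^(2πikn/4)

Computing each x[n]:
x[0] = 1
x[1] = 1
x[2] = 3
x[3] = -1

x = [1, 1, 3, -1]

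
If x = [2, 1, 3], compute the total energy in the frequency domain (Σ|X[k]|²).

Parseval: Σ|x[n]|² = (1/N)Σ|X[k]|², so Σ|X[k]|² = N·Σ|x[n]|² = 3·14.0000

Σ|X[k]|² = N·Σ|x[n]|² = 3·14.0000 = 42.0000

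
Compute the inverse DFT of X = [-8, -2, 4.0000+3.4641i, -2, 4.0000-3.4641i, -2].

x[n] = (1/6) Σ(k=0 to 5) X[k] · e^(2πikn/6)

Computing each x[n]:
x[0] = -1
x[1] = -3
x[2] = -1
x[3] = 1
x[4] = -3
x[5] = -1

x = [-1, -3, -1, 1, -3, -1]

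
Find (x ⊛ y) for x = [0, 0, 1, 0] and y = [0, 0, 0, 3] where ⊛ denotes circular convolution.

(x ⊛ y)[n] = Σ(m=0 to 3) x[m] · y[(n-m) mod 4]

Computing each output sample:
(x ⊛ y)[0] = 0
(x ⊛ y)[1] = 3
(x ⊛ y)[2] = 0
(x ⊛ y)[3] = 0

x ⊛ y = [0, 3, 0, 0]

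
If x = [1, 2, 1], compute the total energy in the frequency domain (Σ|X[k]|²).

Parseval: Σ|x[n]|² = (1/N)Σ|X[k]|², so Σ|X[k]|² = N·Σ|x[n]|² = 3·6.0000

Σ|X[k]|² = N·Σ|x[n]|² = 3·6.0000 = 18.0000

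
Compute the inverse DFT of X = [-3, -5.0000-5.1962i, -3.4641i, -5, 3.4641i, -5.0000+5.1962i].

x[n] = (1/6) Σ(k=0 to 5) X[k] · e^(2πikn/6)

Computing each x[n]:
x[0] = -3
x[1] = 2
x[2] = 0
x[3] = 2
x[4] = -1
x[5] = -3

x = [-3, 2, 0, 2, -1, -3]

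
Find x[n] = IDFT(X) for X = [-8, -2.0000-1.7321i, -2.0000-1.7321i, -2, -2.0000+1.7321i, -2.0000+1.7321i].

x[n] = (1/6) Σ(k=0 to 5) X[k] · e^(2πikn/6)

Computing each x[n]:
x[0] = -3
x[1] = 0
x[2] = -1
x[3] = -1
x[4] = -1
x[5] = -2

x = [-3, 0, -1, -1, -1, -2]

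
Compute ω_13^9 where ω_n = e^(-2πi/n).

ω_13^9 = e^(-2πi·9/13)
= cos(-2π·9/13) + i·sin(-2π·9/13)
= cos(-18π/13) + i·sin(-18π/13)

ω_13^9 = cos(-18π/13) + i·sin(-18π/13) = -0.3546+0.9350i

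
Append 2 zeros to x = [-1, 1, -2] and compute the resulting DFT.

Original 3-point DFT: [-2, -0.5000-2.5981i, -0.5000+2.5981i]
Zero-padded 5-point DFT provides frequency interpolation.

DFT_5([x, 0, ...]) = [-2, 0.9271+0.2245i, -2.4271-2.4899i, -2.4271+2.4899i, 0.9271-0.2245i]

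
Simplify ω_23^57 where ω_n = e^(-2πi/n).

Since ω_23^23 = 1, powers reduce modulo 23.
57 mod 23 = 11
So ω_23^57 = ω_23^11 = e^(-2πi·11/23)

ω_23^57 = ω_23^11 = -0.9907-0.1362i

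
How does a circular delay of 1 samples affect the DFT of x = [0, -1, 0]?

Time shift by 1: X_shifted[k] = ω_3^(1k) · X[k]
Shifted x = [0, 0, -1]

DFT(x[n-1]) = [-1, 0.5000-0.8660i, 0.5000+0.8660i]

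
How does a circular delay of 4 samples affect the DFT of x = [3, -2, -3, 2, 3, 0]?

Time shift by 4: X_shifted[k] = ω_6^(4k) · X[k]
Shifted x = [-3, 2, 3, 0, 3, -2]

DFT(x[n-4]) = [3, -6.0000-3.4641i, -6.0000-3.4641i, 3, -6.0000+3.4641i, -6.0000+3.4641i]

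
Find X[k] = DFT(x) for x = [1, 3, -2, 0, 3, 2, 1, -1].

X[k] = Σ(n=0 to 7) x[n] · ω_8^(nk)
where ω_8 = e^(-2πi/8)

Computing each X[k]:
X[0] = 7
X[1] = -2.0000+1.5858i
X[2] = 5-6i
X[3] = -2.0000-4.4142i
X[4] = -1
X[5] = -2.0000+4.4142i
X[6] = 5+6i
X[7] = -2.0000-1.5858i

X = [7, -2.0000+1.5858i, 5-6i, -2.0000-4.4142i, -1, -2.0000+4.4142i, 5+6i, -2.0000-1.5858i]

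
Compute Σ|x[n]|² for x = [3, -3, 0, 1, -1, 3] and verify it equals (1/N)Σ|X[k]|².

Time domain:
Σ|x[n]|² = |3|² + |-3|² + |0|² + |1|² + |-1|² + |3|² = 29.0000

Frequency domain:
(1/6)Σ|X[k]|² = (1/6)(|3|² + |2.5000+4.3301i|² + |4.5000+6.0622i|² + |1|² + |4.5000-6.0622i|² + |2.5000-4.3301i|²) = (1/6)·174.0000 = 29.0000

Both sides agree, confirming Parseval's theorem.

Σ|x[n]|² = (1/N)Σ|X[k]|² = 29.0000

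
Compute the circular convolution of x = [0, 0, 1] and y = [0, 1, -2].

(x ⊛ y)[n] = Σ(m=0 to 2) x[m] · y[(n-m) mod 3]

Computing each output sample:
(x ⊛ y)[0] = 1
(x ⊛ y)[1] = -2
(x ⊛ y)[2] = 0

x ⊛ y = [1, -2, 0]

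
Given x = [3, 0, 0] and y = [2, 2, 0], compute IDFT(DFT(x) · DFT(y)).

(x ⊛ y)[n] = Σ(m=0 to 2) x[m] · y[(n-m) mod 3]

Computing each output sample:
(x ⊛ y)[0] = 6
(x ⊛ y)[1] = 6
(x ⊛ y)[2] = 0

x ⊛ y = [6, 6, 0]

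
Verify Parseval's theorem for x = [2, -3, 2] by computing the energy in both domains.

Time domain:
Σ|x[n]|² = |2|² + |-3|² + |2|² = 17.0000

Frequency domain:
(1/3)Σ|X[k]|² = (1/3)(|1|² + |2.5000+4.3301i|² + |2.5000-4.3301i|²) = (1/3)·51.0000 = 17.0000

Both sides agree, confirming Parseval's theorem.

Σ|x[n]|² = (1/N)Σ|X[k]|² = 17.0000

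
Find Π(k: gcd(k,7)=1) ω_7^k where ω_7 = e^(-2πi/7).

The primitive 7th roots of unity are ω_7^k for k coprime to 7: k ∈ {1, 2, 3, 4, 5, 6}
Their product equals the constant term of the cyclotomic polynomial Φ_7(x) up to sign.
For n ≥ 3, the product of all primitive nth roots of unity is 1. (For n=1 it is 1; for n=2 it is -1.)

1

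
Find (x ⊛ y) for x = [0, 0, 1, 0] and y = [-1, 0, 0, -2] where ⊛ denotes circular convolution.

(x ⊛ y)[n] = Σ(m=0 to 3) x[m] · y[(n-m) mod 4]

Computing each output sample:
(x ⊛ y)[0] = 0
(x ⊛ y)[1] = -2
(x ⊛ y)[2] = -1
(x ⊛ y)[3] = 0

x ⊛ y = [0, -2, -1, 0]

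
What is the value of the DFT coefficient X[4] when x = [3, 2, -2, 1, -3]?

X[4] = Σ(n=0 to 4) x[n] · ω_5^(4n) where ω_5 = e^(-2πi/5)
= (3)·ω_5^0 + (2)·ω_5^4 + (-2)·ω_5^8 + (1)·ω_5^12 + (-3)·ω_5^16

X[4] = 3.5000+2.9919i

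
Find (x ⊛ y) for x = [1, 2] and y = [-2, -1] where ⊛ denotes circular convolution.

(x ⊛ y)[n] = Σ(m=0 to 1) x[m] · y[(n-m) mod 2]

Computing each output sample:
(x ⊛ y)[0] = -4
(x ⊛ y)[1] = -5

x ⊛ y = [-4, -5]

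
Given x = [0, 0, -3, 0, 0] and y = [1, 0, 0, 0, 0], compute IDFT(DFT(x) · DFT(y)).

(x ⊛ y)[n] = Σ(m=0 to 4) x[m] · y[(n-m) mod 5]

Computing each output sample:
(x ⊛ y)[0] = 0
(x ⊛ y)[1] = 0
(x ⊛ y)[2] = -3
(x ⊛ y)[3] = 0
(x ⊛ y)[4] = 0

x ⊛ y = [0, 0, -3, 0, 0]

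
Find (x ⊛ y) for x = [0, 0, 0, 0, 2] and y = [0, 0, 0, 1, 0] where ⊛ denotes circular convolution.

(x ⊛ y)[n] = Σ(m=0 to 4) x[m] · y[(n-m) mod 5]

Computing each output sample:
(x ⊛ y)[0] = 0
(x ⊛ y)[1] = 0
(x ⊛ y)[2] = 2
(x ⊛ y)[3] = 0
(x ⊛ y)[4] = 0

x ⊛ y = [0, 0, 2, 0, 0]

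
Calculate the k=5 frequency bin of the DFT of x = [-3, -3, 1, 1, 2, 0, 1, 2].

X[5] = Σ(n=0 to 7) x[n] · ω_8^(5n) where ω_8 = e^(-2πi/8)
= (-3)·ω_8^0 + (-3)·ω_8^5 + (1)·ω_8^10 + (1)·ω_8^15 + (2)·ω_8^20 + (0)·ω_8^25 + (1)·ω_8^30 + (2)·ω_8^35

X[5] = -3.5858-2.8284i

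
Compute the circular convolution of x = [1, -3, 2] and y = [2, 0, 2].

(x ⊛ y)[n] = Σ(m=0 to 2) x[m] · y[(n-m) mod 3]

Computing each output sample:
(x ⊛ y)[0] = -4
(x ⊛ y)[1] = -2
(x ⊛ y)[2] = 6

x ⊛ y = [-4, -2, 6]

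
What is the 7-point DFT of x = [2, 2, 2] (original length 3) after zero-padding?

Original 3-point DFT: [6, 0, 0]
Zero-padded 7-point DFT provides frequency interpolation.

DFT_7([x, 0, ...]) = [6, 2.8019-3.5135i, -0.2470-1.0821i, 1.4450+0.6959i, 1.4450-0.6959i, -0.2470+1.0821i, 2.8019+3.5135i]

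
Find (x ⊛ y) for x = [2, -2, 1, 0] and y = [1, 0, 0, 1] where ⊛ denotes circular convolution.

(x ⊛ y)[n] = Σ(m=0 to 3) x[m] · y[(n-m) mod 4]

Computing each output sample:
(x ⊛ y)[0] = 0
(x ⊛ y)[1] = -1
(x ⊛ y)[2] = 1
(x ⊛ y)[3] = 2

x ⊛ y = [0, -1, 1, 2]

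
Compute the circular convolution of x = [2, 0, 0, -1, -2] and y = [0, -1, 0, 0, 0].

(x ⊛ y)[n] = Σ(m=0 to 4) x[m] · y[(n-m) mod 5]

Computing each output sample:
(x ⊛ y)[0] = 2
(x ⊛ y)[1] = -2
(x ⊛ y)[2] = 0
(x ⊛ y)[3] = 0
(x ⊛ y)[4] = 1

x ⊛ y = [2, -2, 0, 0, 1]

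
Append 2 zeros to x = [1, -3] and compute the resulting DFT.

Original 2-point DFT: [-2, 4]
Zero-padded 4-point DFT provides frequency interpolation.

DFT_4([x, 0, ...]) = [-2, 1+3i, 4, 1-3i]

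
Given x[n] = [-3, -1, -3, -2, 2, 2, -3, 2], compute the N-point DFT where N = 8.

X[k] = Σ(n=0 to 7) x[n] · ω_8^(nk)
where ω_8 = e^(-2πi/8)

Computing each X[k]:
X[0] = -6
X[1] = -4.2929+4.9497i
X[2] = 5-1i
X[3] = -5.7071+4.9497i
X[4] = -8
X[5] = -5.7071-4.9497i
X[6] = 5+1i
X[7] = -4.2929-4.9497i

X = [-6, -4.2929+4.9497i, 5-1i, -5.7071+4.9497i, -8, -5.7071-4.9497i, 5+1i, -4.2929-4.9497i]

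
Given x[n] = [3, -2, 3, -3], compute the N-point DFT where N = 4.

X[k] = Σ(n=0 to 3) x[n] · ω_4^(nk)
where ω_4 = e^(-2πi/4)

Computing each X[k]:
X[0] = 1
X[1] = -1i
X[2] = 11
X[3] = 1i

X = [1, -1i, 11, 1i]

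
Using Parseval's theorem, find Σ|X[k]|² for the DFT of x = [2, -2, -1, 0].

Parseval: Σ|x[n]|² = (1/N)Σ|X[k]|², so Σ|X[k]|² = N·Σ|x[n]|² = 4·9.0000

Σ|X[k]|² = N·Σ|x[n]|² = 4·9.0000 = 36.0000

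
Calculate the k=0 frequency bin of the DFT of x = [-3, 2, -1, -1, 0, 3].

X[0] = Σ(n=0 to 5) x[n] · ω_6^0 = Σ x[n]
= (-3) + (2) + (-1) + (-1) + (0) + (3)

X[0] = 0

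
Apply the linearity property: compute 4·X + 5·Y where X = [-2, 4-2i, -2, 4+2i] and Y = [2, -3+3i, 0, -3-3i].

By linearity: DFT(4x + 5y) = 4·DFT(x) + 5·DFT(y)
= 4·[-2, 4-2i, -2, 4+2i] + 5·[2, -3+3i, 0, -3-3i]

Computing element-wise:
Z[0] = 4·(-2) + 5·(2) = 2
Z[1] = 4·(4-2i) + 5·(-3+3i) = 1+7i
Z[2] = 4·(-2) + 5·(0) = -8
Z[3] = 4·(4+2i) + 5·(-3-3i) = 1-7i

DFT(4x + 5y) = 4·X + 5·Y = [2, 1+7i, -8, 1-7i]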